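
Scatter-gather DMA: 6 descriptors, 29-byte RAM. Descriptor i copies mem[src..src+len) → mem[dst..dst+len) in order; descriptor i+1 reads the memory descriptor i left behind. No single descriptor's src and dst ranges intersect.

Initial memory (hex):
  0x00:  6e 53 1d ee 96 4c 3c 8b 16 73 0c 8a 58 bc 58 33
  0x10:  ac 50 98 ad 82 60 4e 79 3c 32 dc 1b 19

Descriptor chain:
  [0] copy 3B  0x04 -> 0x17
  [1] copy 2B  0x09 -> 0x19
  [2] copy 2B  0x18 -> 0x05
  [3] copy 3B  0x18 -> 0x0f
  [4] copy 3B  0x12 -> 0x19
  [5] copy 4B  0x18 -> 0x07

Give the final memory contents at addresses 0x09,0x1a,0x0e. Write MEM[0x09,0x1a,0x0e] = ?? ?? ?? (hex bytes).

MEM[0x09,0x1a,0x0e] = ad ad 58

D0: mem[0x17..0x19] <- [96 4c 3c]
D1: mem[0x19..0x1a] <- [73 0c]
D2: mem[0x05..0x06] <- [4c 73]
D3: mem[0x0f..0x11] <- [4c 73 0c]
D4: mem[0x19..0x1b] <- [98 ad 82]
D5: mem[0x07..0x0a] <- [4c 98 ad 82]
query mem[0x09]=0xad, mem[0x1a]=0xad, mem[0x0e]=0x58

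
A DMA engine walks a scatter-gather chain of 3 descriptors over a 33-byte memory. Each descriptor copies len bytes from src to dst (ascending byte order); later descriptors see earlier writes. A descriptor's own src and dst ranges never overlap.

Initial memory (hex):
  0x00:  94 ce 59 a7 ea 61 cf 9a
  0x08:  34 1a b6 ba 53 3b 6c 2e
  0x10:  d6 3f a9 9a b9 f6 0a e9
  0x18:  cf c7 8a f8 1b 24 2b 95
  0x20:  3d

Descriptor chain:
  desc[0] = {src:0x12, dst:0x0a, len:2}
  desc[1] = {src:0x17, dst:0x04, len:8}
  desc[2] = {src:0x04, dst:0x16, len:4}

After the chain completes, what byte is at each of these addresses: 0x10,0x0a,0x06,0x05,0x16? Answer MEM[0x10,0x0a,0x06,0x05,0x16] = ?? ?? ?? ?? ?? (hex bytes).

MEM[0x10,0x0a,0x06,0x05,0x16] = d6 24 c7 cf e9

D0: mem[0x0a..0x0b] <- [a9 9a]
D1: mem[0x04..0x0b] <- [e9 cf c7 8a f8 1b 24 2b]
D2: mem[0x16..0x19] <- [e9 cf c7 8a]
query mem[0x10]=0xd6, mem[0x0a]=0x24, mem[0x06]=0xc7, mem[0x05]=0xcf, mem[0x16]=0xe9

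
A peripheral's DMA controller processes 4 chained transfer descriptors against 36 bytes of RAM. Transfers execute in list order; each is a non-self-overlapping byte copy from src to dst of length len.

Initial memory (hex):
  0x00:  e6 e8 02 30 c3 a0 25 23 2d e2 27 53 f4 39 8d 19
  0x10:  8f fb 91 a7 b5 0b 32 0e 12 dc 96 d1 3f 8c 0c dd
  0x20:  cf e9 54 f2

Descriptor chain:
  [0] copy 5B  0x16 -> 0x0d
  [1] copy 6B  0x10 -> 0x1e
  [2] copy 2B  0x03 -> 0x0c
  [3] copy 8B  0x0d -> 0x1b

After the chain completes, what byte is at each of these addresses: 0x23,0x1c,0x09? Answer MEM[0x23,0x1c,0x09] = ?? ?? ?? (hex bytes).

[0] 0x16->0x0d len=5 : 32 0e 12 dc 96
[1] 0x10->0x1e len=6 : dc 96 91 a7 b5 0b
[2] 0x03->0x0c len=2 : 30 c3
[3] 0x0d->0x1b len=8 : c3 0e 12 dc 96 91 a7 b5
query mem[0x23]=0x0b, mem[0x1c]=0x0e, mem[0x09]=0xe2

MEM[0x23,0x1c,0x09] = 0b 0e e2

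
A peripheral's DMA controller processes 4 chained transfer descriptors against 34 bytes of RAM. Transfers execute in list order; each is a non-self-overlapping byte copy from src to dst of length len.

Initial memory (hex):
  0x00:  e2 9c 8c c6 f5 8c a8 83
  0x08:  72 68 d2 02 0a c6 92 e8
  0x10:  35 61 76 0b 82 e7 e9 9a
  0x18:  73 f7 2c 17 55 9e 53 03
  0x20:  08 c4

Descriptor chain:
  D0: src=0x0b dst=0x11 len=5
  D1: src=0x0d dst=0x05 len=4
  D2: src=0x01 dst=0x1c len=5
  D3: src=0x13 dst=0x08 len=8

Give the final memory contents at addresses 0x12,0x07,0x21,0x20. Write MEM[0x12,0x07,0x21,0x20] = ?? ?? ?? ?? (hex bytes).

MEM[0x12,0x07,0x21,0x20] = 0a e8 c4 c6

#0 dst[0x11+5] := {0x02,0x0a,0xc6,0x92,0xe8}
#1 dst[0x05+4] := {0xc6,0x92,0xe8,0x35}
#2 dst[0x1c+5] := {0x9c,0x8c,0xc6,0xf5,0xc6}
#3 dst[0x08+8] := {0xc6,0x92,0xe8,0xe9,0x9a,0x73,0xf7,0x2c}
query mem[0x12]=0x0a, mem[0x07]=0xe8, mem[0x21]=0xc4, mem[0x20]=0xc6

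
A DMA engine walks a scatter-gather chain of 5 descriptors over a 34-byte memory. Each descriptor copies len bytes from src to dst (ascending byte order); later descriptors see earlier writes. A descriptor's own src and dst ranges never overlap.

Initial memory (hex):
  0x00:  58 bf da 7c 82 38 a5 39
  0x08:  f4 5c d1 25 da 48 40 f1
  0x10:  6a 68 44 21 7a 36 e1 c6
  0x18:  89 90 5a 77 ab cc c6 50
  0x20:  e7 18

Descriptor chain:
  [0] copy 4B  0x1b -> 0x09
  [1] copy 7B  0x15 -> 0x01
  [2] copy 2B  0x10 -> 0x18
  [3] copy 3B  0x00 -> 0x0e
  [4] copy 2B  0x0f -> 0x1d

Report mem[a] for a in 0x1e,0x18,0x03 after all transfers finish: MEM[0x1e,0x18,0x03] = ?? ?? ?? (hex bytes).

[0] 0x1b->0x09 len=4 : 77 ab cc c6
[1] 0x15->0x01 len=7 : 36 e1 c6 89 90 5a 77
[2] 0x10->0x18 len=2 : 6a 68
[3] 0x00->0x0e len=3 : 58 36 e1
[4] 0x0f->0x1d len=2 : 36 e1
query mem[0x1e]=0xe1, mem[0x18]=0x6a, mem[0x03]=0xc6

MEM[0x1e,0x18,0x03] = e1 6a c6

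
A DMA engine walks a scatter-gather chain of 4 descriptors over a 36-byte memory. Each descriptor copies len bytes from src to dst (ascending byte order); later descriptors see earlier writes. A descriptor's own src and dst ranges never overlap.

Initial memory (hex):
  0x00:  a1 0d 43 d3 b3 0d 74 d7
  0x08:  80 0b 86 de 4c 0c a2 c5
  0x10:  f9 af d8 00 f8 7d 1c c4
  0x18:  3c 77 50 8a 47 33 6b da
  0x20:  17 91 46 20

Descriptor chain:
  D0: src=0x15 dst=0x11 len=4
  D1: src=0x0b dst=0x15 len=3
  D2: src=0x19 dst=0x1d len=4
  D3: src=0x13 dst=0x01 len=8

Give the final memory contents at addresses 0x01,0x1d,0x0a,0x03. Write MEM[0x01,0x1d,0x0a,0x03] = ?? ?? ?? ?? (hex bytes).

#0 dst[0x11+4] := {0x7d,0x1c,0xc4,0x3c}
#1 dst[0x15+3] := {0xde,0x4c,0x0c}
#2 dst[0x1d+4] := {0x77,0x50,0x8a,0x47}
#3 dst[0x01+8] := {0xc4,0x3c,0xde,0x4c,0x0c,0x3c,0x77,0x50}
query mem[0x01]=0xc4, mem[0x1d]=0x77, mem[0x0a]=0x86, mem[0x03]=0xde

MEM[0x01,0x1d,0x0a,0x03] = c4 77 86 de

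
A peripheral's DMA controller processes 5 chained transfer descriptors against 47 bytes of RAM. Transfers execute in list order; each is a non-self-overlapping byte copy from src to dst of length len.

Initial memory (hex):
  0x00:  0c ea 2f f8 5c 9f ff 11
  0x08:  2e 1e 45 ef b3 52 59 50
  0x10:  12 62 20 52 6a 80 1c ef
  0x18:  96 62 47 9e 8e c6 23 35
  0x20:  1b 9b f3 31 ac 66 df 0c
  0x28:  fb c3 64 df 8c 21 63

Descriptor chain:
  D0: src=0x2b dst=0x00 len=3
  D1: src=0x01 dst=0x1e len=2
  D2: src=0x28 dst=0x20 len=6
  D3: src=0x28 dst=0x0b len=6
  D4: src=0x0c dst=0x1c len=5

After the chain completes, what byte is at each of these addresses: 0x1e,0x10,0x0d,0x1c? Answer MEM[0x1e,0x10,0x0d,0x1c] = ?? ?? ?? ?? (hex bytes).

D0: mem[0x00..0x02] <- [df 8c 21]
D1: mem[0x1e..0x1f] <- [8c 21]
D2: mem[0x20..0x25] <- [fb c3 64 df 8c 21]
D3: mem[0x0b..0x10] <- [fb c3 64 df 8c 21]
D4: mem[0x1c..0x20] <- [c3 64 df 8c 21]
query mem[0x1e]=0xdf, mem[0x10]=0x21, mem[0x0d]=0x64, mem[0x1c]=0xc3

MEM[0x1e,0x10,0x0d,0x1c] = df 21 64 c3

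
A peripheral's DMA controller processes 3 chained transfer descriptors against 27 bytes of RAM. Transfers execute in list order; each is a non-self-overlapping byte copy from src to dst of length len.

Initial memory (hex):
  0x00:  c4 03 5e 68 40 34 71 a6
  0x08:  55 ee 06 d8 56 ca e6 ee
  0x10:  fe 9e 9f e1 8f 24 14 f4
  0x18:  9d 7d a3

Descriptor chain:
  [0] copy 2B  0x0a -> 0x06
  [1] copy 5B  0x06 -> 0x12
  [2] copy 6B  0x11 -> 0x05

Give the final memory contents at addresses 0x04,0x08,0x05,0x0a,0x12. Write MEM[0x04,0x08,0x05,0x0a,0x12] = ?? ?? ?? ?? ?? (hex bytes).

MEM[0x04,0x08,0x05,0x0a,0x12] = 40 55 9e 06 06

  after D0: wrote 2B at 0x06 = 06d8
  after D1: wrote 5B at 0x12 = 06d855ee06
  after D2: wrote 6B at 0x05 = 9e06d855ee06
query mem[0x04]=0x40, mem[0x08]=0x55, mem[0x05]=0x9e, mem[0x0a]=0x06, mem[0x12]=0x06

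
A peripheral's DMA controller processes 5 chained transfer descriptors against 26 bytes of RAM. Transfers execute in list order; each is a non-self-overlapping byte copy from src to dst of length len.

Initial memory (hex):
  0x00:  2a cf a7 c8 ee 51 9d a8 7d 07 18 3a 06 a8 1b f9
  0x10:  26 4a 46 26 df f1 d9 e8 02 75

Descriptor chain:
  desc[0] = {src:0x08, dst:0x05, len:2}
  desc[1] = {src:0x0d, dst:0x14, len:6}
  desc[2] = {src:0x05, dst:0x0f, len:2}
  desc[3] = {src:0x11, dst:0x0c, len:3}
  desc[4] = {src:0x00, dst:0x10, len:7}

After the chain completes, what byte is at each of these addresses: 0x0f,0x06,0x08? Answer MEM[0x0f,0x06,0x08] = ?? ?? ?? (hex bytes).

  after D0: wrote 2B at 0x05 = 7d07
  after D1: wrote 6B at 0x14 = a81bf9264a46
  after D2: wrote 2B at 0x0f = 7d07
  after D3: wrote 3B at 0x0c = 4a4626
  after D4: wrote 7B at 0x10 = 2acfa7c8ee7d07
query mem[0x0f]=0x7d, mem[0x06]=0x07, mem[0x08]=0x7d

MEM[0x0f,0x06,0x08] = 7d 07 7d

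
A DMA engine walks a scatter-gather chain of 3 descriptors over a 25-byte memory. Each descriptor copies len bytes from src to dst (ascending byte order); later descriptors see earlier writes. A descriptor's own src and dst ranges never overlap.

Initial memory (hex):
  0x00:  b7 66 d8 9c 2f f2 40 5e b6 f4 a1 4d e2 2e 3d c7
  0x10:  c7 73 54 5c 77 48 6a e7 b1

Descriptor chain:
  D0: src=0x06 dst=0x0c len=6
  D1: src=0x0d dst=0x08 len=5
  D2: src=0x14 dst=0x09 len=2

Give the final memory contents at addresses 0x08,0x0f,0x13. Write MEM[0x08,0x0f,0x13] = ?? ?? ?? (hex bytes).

  after D0: wrote 6B at 0x0c = 405eb6f4a14d
  after D1: wrote 5B at 0x08 = 5eb6f4a14d
  after D2: wrote 2B at 0x09 = 7748
query mem[0x08]=0x5e, mem[0x0f]=0xf4, mem[0x13]=0x5c

MEM[0x08,0x0f,0x13] = 5e f4 5c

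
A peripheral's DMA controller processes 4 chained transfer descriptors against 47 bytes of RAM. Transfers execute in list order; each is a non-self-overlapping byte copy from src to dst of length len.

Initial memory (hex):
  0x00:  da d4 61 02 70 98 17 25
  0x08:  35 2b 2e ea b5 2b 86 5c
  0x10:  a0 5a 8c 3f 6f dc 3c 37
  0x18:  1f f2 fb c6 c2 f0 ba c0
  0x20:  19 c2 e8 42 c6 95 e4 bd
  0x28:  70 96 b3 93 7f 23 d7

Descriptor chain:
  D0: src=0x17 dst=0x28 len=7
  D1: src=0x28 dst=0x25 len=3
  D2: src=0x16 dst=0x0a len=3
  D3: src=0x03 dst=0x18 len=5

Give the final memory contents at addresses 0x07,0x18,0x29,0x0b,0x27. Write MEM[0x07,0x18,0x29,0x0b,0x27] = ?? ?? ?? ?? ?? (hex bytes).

MEM[0x07,0x18,0x29,0x0b,0x27] = 25 02 1f 37 f2

#0 dst[0x28+7] := {0x37,0x1f,0xf2,0xfb,0xc6,0xc2,0xf0}
#1 dst[0x25+3] := {0x37,0x1f,0xf2}
#2 dst[0x0a+3] := {0x3c,0x37,0x1f}
#3 dst[0x18+5] := {0x02,0x70,0x98,0x17,0x25}
query mem[0x07]=0x25, mem[0x18]=0x02, mem[0x29]=0x1f, mem[0x0b]=0x37, mem[0x27]=0xf2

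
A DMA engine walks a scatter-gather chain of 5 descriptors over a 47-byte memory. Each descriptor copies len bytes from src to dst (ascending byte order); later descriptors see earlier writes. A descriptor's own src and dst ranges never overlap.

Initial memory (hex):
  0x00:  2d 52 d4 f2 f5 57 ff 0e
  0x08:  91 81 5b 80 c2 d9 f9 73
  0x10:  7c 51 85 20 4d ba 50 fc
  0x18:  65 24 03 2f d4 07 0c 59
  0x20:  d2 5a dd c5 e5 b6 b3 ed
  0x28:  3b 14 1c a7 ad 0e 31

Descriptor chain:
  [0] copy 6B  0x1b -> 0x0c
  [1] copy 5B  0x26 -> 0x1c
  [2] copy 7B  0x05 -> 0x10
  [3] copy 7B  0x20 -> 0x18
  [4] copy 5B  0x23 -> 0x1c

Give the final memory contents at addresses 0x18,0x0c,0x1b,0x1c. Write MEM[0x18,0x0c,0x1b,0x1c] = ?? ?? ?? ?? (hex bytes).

  after D0: wrote 6B at 0x0c = 2fd4070c59d2
  after D1: wrote 5B at 0x1c = b3ed3b141c
  after D2: wrote 7B at 0x10 = 57ff0e91815b80
  after D3: wrote 7B at 0x18 = 1c5addc5e5b6b3
  after D4: wrote 5B at 0x1c = c5e5b6b3ed
query mem[0x18]=0x1c, mem[0x0c]=0x2f, mem[0x1b]=0xc5, mem[0x1c]=0xc5

MEM[0x18,0x0c,0x1b,0x1c] = 1c 2f c5 c5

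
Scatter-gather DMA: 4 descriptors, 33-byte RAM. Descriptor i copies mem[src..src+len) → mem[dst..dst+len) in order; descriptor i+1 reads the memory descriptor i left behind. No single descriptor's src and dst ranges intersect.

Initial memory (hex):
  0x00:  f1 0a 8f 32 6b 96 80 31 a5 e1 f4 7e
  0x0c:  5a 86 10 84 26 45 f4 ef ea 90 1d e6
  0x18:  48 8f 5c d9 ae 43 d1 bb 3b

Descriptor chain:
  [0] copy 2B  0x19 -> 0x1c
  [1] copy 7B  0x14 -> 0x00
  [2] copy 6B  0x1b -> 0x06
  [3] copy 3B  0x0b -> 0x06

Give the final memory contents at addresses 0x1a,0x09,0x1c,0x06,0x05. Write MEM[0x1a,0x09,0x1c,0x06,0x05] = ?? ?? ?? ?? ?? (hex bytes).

MEM[0x1a,0x09,0x1c,0x06,0x05] = 5c d1 8f 3b 8f

  after D0: wrote 2B at 0x1c = 8f5c
  after D1: wrote 7B at 0x00 = ea901de6488f5c
  after D2: wrote 6B at 0x06 = d98f5cd1bb3b
  after D3: wrote 3B at 0x06 = 3b5a86
query mem[0x1a]=0x5c, mem[0x09]=0xd1, mem[0x1c]=0x8f, mem[0x06]=0x3b, mem[0x05]=0x8f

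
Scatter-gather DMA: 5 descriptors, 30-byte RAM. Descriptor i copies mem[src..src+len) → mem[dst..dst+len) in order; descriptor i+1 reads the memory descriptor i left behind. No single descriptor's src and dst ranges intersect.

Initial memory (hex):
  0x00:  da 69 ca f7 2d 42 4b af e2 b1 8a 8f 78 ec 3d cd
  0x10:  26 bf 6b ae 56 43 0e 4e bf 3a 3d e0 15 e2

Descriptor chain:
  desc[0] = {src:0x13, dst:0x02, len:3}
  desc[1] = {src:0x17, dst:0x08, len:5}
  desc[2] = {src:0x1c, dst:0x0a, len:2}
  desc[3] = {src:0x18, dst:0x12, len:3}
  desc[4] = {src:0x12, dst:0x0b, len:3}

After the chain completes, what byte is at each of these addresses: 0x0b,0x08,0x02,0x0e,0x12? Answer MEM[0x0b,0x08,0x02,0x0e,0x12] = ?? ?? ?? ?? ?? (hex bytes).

[0] 0x13->0x02 len=3 : ae 56 43
[1] 0x17->0x08 len=5 : 4e bf 3a 3d e0
[2] 0x1c->0x0a len=2 : 15 e2
[3] 0x18->0x12 len=3 : bf 3a 3d
[4] 0x12->0x0b len=3 : bf 3a 3d
query mem[0x0b]=0xbf, mem[0x08]=0x4e, mem[0x02]=0xae, mem[0x0e]=0x3d, mem[0x12]=0xbf

MEM[0x0b,0x08,0x02,0x0e,0x12] = bf 4e ae 3d bf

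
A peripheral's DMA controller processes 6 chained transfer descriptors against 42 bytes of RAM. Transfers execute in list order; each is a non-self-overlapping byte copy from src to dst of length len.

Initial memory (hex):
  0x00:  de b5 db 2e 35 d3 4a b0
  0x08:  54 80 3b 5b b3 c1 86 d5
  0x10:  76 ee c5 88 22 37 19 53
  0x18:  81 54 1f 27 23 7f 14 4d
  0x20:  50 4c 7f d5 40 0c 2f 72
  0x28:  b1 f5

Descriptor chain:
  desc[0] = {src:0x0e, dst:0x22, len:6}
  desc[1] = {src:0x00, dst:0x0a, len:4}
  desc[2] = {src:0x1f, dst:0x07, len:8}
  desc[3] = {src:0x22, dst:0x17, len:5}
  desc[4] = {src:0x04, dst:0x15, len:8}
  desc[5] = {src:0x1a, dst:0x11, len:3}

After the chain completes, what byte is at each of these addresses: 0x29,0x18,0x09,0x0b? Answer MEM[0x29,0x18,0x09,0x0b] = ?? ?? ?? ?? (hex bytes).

  after D0: wrote 6B at 0x22 = 86d576eec588
  after D1: wrote 4B at 0x0a = deb5db2e
  after D2: wrote 8B at 0x07 = 4d504c86d576eec5
  after D3: wrote 5B at 0x17 = 86d576eec5
  after D4: wrote 8B at 0x15 = 35d34a4d504c86d5
  after D5: wrote 3B at 0x11 = 4c86d5
query mem[0x29]=0xf5, mem[0x18]=0x4d, mem[0x09]=0x4c, mem[0x0b]=0xd5

MEM[0x29,0x18,0x09,0x0b] = f5 4d 4c d5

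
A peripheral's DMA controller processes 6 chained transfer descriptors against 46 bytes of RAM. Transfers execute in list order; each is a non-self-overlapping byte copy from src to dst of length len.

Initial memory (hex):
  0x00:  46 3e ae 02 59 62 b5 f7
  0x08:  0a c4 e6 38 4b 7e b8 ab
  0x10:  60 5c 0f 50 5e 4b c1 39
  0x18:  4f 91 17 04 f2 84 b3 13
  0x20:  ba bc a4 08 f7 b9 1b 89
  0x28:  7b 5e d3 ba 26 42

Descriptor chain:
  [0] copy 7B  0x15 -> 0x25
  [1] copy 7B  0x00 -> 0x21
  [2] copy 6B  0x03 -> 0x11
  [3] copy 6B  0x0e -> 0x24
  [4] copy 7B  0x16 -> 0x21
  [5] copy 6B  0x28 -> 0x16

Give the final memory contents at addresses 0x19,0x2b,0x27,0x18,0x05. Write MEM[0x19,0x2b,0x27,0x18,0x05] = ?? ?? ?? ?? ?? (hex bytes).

MEM[0x19,0x2b,0x27,0x18,0x05] = 04 04 f2 17 62

  after D0: wrote 7B at 0x25 = 4bc1394f911704
  after D1: wrote 7B at 0x21 = 463eae025962b5
  after D2: wrote 6B at 0x11 = 025962b5f70a
  after D3: wrote 6B at 0x24 = b8ab60025962
  after D4: wrote 7B at 0x21 = 0a394f911704f2
  after D5: wrote 6B at 0x16 = 596217042642
query mem[0x19]=0x04, mem[0x2b]=0x04, mem[0x27]=0xf2, mem[0x18]=0x17, mem[0x05]=0x62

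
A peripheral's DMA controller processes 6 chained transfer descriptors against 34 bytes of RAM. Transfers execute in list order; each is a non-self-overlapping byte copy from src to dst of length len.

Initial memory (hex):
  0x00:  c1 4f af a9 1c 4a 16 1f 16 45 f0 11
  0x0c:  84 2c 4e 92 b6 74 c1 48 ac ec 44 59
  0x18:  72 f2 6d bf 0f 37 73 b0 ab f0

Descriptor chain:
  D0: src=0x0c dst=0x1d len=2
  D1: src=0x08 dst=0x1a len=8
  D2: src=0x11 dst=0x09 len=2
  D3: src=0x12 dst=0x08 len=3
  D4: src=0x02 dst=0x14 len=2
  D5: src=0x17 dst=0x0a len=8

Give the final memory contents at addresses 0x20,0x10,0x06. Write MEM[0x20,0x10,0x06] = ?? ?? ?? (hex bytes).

MEM[0x20,0x10,0x06] = 4e 11 16

  after D0: wrote 2B at 0x1d = 842c
  after D1: wrote 8B at 0x1a = 1645f011842c4e92
  after D2: wrote 2B at 0x09 = 74c1
  after D3: wrote 3B at 0x08 = c148ac
  after D4: wrote 2B at 0x14 = afa9
  after D5: wrote 8B at 0x0a = 5972f21645f01184
query mem[0x20]=0x4e, mem[0x10]=0x11, mem[0x06]=0x16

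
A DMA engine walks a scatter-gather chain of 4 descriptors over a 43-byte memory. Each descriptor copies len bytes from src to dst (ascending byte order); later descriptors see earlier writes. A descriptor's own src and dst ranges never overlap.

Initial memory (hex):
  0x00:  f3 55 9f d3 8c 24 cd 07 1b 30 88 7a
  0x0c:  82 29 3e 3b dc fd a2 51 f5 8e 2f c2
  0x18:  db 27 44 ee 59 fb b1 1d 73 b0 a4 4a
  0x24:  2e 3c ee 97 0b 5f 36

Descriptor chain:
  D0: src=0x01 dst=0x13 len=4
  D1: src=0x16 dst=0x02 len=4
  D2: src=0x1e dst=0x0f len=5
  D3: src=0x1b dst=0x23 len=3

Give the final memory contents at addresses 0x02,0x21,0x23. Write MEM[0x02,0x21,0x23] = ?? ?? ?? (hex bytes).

MEM[0x02,0x21,0x23] = 8c b0 ee

[0] 0x01->0x13 len=4 : 55 9f d3 8c
[1] 0x16->0x02 len=4 : 8c c2 db 27
[2] 0x1e->0x0f len=5 : b1 1d 73 b0 a4
[3] 0x1b->0x23 len=3 : ee 59 fb
query mem[0x02]=0x8c, mem[0x21]=0xb0, mem[0x23]=0xee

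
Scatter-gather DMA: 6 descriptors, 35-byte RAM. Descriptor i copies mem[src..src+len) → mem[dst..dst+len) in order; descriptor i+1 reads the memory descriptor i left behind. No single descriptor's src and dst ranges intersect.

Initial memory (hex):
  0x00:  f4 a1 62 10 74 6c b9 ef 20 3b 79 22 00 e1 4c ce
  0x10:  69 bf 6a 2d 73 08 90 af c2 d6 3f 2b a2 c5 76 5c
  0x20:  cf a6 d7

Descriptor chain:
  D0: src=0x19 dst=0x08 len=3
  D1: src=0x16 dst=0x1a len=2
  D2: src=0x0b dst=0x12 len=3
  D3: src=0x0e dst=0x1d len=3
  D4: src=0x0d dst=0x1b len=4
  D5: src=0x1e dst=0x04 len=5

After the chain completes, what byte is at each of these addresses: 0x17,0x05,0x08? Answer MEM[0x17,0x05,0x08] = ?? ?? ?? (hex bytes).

#0 dst[0x08+3] := {0xd6,0x3f,0x2b}
#1 dst[0x1a+2] := {0x90,0xaf}
#2 dst[0x12+3] := {0x22,0x00,0xe1}
#3 dst[0x1d+3] := {0x4c,0xce,0x69}
#4 dst[0x1b+4] := {0xe1,0x4c,0xce,0x69}
#5 dst[0x04+5] := {0x69,0x69,0xcf,0xa6,0xd7}
query mem[0x17]=0xaf, mem[0x05]=0x69, mem[0x08]=0xd7

MEM[0x17,0x05,0x08] = af 69 d7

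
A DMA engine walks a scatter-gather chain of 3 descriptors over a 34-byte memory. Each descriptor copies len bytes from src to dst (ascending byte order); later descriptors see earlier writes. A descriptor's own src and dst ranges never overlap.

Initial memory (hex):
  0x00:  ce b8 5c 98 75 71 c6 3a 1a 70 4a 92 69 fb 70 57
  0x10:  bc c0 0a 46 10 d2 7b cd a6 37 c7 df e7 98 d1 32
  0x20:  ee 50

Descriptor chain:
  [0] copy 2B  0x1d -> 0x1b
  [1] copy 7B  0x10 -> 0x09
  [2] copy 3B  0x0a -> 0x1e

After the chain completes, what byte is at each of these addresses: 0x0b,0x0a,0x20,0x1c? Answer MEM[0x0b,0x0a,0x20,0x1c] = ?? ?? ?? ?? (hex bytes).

D0: mem[0x1b..0x1c] <- [98 d1]
D1: mem[0x09..0x0f] <- [bc c0 0a 46 10 d2 7b]
D2: mem[0x1e..0x20] <- [c0 0a 46]
query mem[0x0b]=0x0a, mem[0x0a]=0xc0, mem[0x20]=0x46, mem[0x1c]=0xd1

MEM[0x0b,0x0a,0x20,0x1c] = 0a c0 46 d1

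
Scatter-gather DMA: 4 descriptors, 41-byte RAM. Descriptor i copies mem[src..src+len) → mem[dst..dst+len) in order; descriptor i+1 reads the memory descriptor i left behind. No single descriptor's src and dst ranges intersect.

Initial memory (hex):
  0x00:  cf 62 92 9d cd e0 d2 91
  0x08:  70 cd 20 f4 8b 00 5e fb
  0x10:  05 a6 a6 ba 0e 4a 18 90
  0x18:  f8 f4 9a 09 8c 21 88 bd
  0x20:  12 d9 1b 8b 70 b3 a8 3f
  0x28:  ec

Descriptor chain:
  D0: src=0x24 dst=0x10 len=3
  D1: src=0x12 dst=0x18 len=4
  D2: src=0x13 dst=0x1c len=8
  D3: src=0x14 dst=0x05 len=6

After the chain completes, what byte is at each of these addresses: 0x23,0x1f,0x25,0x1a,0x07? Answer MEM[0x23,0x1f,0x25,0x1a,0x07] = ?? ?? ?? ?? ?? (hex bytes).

MEM[0x23,0x1f,0x25,0x1a,0x07] = 0e 18 b3 0e 18

#0 dst[0x10+3] := {0x70,0xb3,0xa8}
#1 dst[0x18+4] := {0xa8,0xba,0x0e,0x4a}
#2 dst[0x1c+8] := {0xba,0x0e,0x4a,0x18,0x90,0xa8,0xba,0x0e}
#3 dst[0x05+6] := {0x0e,0x4a,0x18,0x90,0xa8,0xba}
query mem[0x23]=0x0e, mem[0x1f]=0x18, mem[0x25]=0xb3, mem[0x1a]=0x0e, mem[0x07]=0x18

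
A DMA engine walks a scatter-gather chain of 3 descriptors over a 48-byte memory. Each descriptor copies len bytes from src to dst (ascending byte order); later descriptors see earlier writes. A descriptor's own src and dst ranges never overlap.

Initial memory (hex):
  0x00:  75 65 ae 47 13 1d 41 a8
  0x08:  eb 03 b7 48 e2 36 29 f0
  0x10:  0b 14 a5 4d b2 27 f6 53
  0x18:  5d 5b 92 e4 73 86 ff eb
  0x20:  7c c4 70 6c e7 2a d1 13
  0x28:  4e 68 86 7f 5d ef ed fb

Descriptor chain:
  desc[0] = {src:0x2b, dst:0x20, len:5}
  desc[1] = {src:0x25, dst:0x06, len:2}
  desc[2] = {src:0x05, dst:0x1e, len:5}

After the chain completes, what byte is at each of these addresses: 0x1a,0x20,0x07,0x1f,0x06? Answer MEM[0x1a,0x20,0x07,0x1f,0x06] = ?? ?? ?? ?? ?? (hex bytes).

MEM[0x1a,0x20,0x07,0x1f,0x06] = 92 d1 d1 2a 2a

  after D0: wrote 5B at 0x20 = 7f5defedfb
  after D1: wrote 2B at 0x06 = 2ad1
  after D2: wrote 5B at 0x1e = 1d2ad1eb03
query mem[0x1a]=0x92, mem[0x20]=0xd1, mem[0x07]=0xd1, mem[0x1f]=0x2a, mem[0x06]=0x2a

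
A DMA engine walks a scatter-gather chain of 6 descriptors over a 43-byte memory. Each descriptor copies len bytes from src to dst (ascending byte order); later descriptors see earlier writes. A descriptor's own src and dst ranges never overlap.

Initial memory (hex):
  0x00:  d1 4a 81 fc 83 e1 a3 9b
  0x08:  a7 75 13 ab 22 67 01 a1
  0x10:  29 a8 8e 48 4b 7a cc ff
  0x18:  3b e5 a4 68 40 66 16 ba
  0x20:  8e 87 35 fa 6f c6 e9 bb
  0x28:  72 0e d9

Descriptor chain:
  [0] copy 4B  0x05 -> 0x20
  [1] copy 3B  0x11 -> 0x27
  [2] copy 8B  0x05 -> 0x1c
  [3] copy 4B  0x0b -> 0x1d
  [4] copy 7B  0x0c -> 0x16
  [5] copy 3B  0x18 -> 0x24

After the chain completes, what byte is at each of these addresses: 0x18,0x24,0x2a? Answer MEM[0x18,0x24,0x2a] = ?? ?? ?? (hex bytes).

MEM[0x18,0x24,0x2a] = 01 01 d9

D0: mem[0x20..0x23] <- [e1 a3 9b a7]
D1: mem[0x27..0x29] <- [a8 8e 48]
D2: mem[0x1c..0x23] <- [e1 a3 9b a7 75 13 ab 22]
D3: mem[0x1d..0x20] <- [ab 22 67 01]
D4: mem[0x16..0x1c] <- [22 67 01 a1 29 a8 8e]
D5: mem[0x24..0x26] <- [01 a1 29]
query mem[0x18]=0x01, mem[0x24]=0x01, mem[0x2a]=0xd9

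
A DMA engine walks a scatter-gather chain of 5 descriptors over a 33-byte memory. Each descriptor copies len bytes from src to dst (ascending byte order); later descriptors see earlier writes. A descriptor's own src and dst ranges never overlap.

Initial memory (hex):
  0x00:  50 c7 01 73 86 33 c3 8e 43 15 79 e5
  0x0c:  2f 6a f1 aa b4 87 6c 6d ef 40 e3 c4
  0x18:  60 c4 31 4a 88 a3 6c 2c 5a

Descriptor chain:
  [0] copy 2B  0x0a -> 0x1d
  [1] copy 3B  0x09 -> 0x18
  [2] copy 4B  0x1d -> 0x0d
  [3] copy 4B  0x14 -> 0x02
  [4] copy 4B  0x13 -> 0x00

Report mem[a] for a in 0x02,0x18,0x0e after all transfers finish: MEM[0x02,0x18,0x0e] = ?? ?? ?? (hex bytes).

[0] 0x0a->0x1d len=2 : 79 e5
[1] 0x09->0x18 len=3 : 15 79 e5
[2] 0x1d->0x0d len=4 : 79 e5 2c 5a
[3] 0x14->0x02 len=4 : ef 40 e3 c4
[4] 0x13->0x00 len=4 : 6d ef 40 e3
query mem[0x02]=0x40, mem[0x18]=0x15, mem[0x0e]=0xe5

MEM[0x02,0x18,0x0e] = 40 15 e5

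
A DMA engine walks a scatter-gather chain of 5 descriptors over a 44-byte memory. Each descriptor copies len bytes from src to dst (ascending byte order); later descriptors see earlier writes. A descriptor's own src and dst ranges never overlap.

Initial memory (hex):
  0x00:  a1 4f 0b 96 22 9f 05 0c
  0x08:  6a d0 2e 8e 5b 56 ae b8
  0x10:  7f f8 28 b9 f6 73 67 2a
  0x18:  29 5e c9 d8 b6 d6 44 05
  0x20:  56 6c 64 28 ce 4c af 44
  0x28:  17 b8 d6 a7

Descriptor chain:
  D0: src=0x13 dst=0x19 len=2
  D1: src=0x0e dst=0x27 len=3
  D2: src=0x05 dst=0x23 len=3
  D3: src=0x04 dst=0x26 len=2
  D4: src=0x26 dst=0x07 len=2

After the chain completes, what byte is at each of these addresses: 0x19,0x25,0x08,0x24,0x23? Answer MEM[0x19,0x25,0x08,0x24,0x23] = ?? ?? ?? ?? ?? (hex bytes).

  after D0: wrote 2B at 0x19 = b9f6
  after D1: wrote 3B at 0x27 = aeb87f
  after D2: wrote 3B at 0x23 = 9f050c
  after D3: wrote 2B at 0x26 = 229f
  after D4: wrote 2B at 0x07 = 229f
query mem[0x19]=0xb9, mem[0x25]=0x0c, mem[0x08]=0x9f, mem[0x24]=0x05, mem[0x23]=0x9f

MEM[0x19,0x25,0x08,0x24,0x23] = b9 0c 9f 05 9f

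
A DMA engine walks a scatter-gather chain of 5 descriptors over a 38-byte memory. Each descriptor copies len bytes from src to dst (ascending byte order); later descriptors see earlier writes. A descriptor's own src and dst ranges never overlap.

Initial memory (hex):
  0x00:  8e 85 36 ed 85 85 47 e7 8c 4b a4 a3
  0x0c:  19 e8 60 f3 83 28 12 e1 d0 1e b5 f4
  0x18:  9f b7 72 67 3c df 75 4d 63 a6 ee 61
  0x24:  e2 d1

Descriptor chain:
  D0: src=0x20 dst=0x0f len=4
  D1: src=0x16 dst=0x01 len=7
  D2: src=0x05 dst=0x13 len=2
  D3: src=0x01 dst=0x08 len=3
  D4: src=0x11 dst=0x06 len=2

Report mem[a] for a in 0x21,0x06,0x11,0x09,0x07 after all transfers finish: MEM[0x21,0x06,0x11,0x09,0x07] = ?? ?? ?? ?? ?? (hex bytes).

MEM[0x21,0x06,0x11,0x09,0x07] = a6 ee ee f4 61

D0: mem[0x0f..0x12] <- [63 a6 ee 61]
D1: mem[0x01..0x07] <- [b5 f4 9f b7 72 67 3c]
D2: mem[0x13..0x14] <- [72 67]
D3: mem[0x08..0x0a] <- [b5 f4 9f]
D4: mem[0x06..0x07] <- [ee 61]
query mem[0x21]=0xa6, mem[0x06]=0xee, mem[0x11]=0xee, mem[0x09]=0xf4, mem[0x07]=0x61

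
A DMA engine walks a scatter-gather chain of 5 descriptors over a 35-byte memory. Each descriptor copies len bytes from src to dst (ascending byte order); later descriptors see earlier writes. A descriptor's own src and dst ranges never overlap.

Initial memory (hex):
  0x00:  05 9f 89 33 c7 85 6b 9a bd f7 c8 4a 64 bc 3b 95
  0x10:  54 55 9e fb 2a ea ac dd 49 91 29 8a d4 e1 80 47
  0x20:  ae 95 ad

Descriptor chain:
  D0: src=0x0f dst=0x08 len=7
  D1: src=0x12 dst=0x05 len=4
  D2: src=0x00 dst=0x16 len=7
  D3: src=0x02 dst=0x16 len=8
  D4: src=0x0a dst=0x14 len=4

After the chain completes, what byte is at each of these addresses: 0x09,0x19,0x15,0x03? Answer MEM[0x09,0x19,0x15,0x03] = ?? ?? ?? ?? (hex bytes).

  after D0: wrote 7B at 0x08 = 9554559efb2aea
  after D1: wrote 4B at 0x05 = 9efb2aea
  after D2: wrote 7B at 0x16 = 059f8933c79efb
  after D3: wrote 8B at 0x16 = 8933c79efb2aea54
  after D4: wrote 4B at 0x14 = 559efb2a
query mem[0x09]=0x54, mem[0x19]=0x9e, mem[0x15]=0x9e, mem[0x03]=0x33

MEM[0x09,0x19,0x15,0x03] = 54 9e 9e 33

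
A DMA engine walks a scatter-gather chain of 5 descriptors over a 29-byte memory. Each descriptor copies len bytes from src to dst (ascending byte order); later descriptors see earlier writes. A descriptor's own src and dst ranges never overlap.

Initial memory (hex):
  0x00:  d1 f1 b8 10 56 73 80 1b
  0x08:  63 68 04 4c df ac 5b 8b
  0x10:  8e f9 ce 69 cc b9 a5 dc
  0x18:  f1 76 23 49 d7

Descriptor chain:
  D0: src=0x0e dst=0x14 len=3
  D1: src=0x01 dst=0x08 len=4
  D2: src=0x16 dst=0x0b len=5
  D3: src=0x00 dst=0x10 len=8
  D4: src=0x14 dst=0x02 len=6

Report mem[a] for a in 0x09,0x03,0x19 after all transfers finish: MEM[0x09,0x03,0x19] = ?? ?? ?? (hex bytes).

MEM[0x09,0x03,0x19] = b8 73 76

#0 dst[0x14+3] := {0x5b,0x8b,0x8e}
#1 dst[0x08+4] := {0xf1,0xb8,0x10,0x56}
#2 dst[0x0b+5] := {0x8e,0xdc,0xf1,0x76,0x23}
#3 dst[0x10+8] := {0xd1,0xf1,0xb8,0x10,0x56,0x73,0x80,0x1b}
#4 dst[0x02+6] := {0x56,0x73,0x80,0x1b,0xf1,0x76}
query mem[0x09]=0xb8, mem[0x03]=0x73, mem[0x19]=0x76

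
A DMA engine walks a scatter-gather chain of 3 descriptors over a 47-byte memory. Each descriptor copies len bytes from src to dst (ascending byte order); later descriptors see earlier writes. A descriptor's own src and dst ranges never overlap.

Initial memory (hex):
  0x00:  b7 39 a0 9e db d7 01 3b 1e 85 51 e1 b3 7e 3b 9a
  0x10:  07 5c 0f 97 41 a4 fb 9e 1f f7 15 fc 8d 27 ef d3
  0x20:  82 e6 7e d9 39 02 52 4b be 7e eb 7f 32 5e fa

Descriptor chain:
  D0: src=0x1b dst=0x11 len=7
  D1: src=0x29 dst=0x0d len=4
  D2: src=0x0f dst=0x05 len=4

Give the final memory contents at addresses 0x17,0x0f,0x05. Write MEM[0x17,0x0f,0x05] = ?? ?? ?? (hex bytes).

MEM[0x17,0x0f,0x05] = e6 7f 7f

  after D0: wrote 7B at 0x11 = fc8d27efd382e6
  after D1: wrote 4B at 0x0d = 7eeb7f32
  after D2: wrote 4B at 0x05 = 7f32fc8d
query mem[0x17]=0xe6, mem[0x0f]=0x7f, mem[0x05]=0x7f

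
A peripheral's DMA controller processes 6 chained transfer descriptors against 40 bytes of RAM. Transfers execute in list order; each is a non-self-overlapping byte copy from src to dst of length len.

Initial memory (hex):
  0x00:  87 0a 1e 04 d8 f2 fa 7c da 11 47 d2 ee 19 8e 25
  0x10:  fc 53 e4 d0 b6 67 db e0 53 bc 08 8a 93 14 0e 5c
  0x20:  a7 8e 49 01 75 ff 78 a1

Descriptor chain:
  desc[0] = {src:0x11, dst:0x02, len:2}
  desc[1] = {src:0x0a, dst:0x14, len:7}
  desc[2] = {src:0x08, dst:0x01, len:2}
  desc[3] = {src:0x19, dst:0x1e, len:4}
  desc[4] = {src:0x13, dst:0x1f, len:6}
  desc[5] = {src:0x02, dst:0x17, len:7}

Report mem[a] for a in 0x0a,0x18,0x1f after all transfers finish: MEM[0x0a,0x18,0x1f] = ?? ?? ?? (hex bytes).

MEM[0x0a,0x18,0x1f] = 47 e4 d0

#0 dst[0x02+2] := {0x53,0xe4}
#1 dst[0x14+7] := {0x47,0xd2,0xee,0x19,0x8e,0x25,0xfc}
#2 dst[0x01+2] := {0xda,0x11}
#3 dst[0x1e+4] := {0x25,0xfc,0x8a,0x93}
#4 dst[0x1f+6] := {0xd0,0x47,0xd2,0xee,0x19,0x8e}
#5 dst[0x17+7] := {0x11,0xe4,0xd8,0xf2,0xfa,0x7c,0xda}
query mem[0x0a]=0x47, mem[0x18]=0xe4, mem[0x1f]=0xd0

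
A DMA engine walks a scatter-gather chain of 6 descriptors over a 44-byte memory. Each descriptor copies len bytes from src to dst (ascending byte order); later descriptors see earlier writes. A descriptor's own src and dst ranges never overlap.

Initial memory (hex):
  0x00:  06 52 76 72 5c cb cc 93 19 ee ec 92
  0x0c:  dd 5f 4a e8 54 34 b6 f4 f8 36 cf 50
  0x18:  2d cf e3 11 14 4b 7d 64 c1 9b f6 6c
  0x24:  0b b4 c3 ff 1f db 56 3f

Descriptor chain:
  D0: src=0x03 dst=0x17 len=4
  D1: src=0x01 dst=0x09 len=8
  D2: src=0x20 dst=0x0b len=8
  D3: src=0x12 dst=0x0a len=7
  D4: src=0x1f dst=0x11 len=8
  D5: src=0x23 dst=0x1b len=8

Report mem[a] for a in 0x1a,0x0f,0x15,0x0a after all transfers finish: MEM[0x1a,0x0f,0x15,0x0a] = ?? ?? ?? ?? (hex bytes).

D0: mem[0x17..0x1a] <- [72 5c cb cc]
D1: mem[0x09..0x10] <- [52 76 72 5c cb cc 93 19]
D2: mem[0x0b..0x12] <- [c1 9b f6 6c 0b b4 c3 ff]
D3: mem[0x0a..0x10] <- [ff f4 f8 36 cf 72 5c]
D4: mem[0x11..0x18] <- [64 c1 9b f6 6c 0b b4 c3]
D5: mem[0x1b..0x22] <- [6c 0b b4 c3 ff 1f db 56]
query mem[0x1a]=0xcc, mem[0x0f]=0x72, mem[0x15]=0x6c, mem[0x0a]=0xff

MEM[0x1a,0x0f,0x15,0x0a] = cc 72 6c ff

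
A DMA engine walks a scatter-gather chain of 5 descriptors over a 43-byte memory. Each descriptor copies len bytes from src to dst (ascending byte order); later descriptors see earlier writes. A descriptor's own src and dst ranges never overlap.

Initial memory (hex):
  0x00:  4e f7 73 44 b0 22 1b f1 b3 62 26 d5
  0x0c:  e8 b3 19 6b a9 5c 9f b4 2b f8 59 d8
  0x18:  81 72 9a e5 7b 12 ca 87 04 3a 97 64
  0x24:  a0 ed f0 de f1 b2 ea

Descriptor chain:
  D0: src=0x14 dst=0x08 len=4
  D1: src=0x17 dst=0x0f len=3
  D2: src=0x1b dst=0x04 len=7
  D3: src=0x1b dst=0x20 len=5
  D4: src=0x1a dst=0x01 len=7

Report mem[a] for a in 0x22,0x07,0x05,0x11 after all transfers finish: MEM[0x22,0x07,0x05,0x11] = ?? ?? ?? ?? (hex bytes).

MEM[0x22,0x07,0x05,0x11] = 12 e5 ca 72

D0: mem[0x08..0x0b] <- [2b f8 59 d8]
D1: mem[0x0f..0x11] <- [d8 81 72]
D2: mem[0x04..0x0a] <- [e5 7b 12 ca 87 04 3a]
D3: mem[0x20..0x24] <- [e5 7b 12 ca 87]
D4: mem[0x01..0x07] <- [9a e5 7b 12 ca 87 e5]
query mem[0x22]=0x12, mem[0x07]=0xe5, mem[0x05]=0xca, mem[0x11]=0x72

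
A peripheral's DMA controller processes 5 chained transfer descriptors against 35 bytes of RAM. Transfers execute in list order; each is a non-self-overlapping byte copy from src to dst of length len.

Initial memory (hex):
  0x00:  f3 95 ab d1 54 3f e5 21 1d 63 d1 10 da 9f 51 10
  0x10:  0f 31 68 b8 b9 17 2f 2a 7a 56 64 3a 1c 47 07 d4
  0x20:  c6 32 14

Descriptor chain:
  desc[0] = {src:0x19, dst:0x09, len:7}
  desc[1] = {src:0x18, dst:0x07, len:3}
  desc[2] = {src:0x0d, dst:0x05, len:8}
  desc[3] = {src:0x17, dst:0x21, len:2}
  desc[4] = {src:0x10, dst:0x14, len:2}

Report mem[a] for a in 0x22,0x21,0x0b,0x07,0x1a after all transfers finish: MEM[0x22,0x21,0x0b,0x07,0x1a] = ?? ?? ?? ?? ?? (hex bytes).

MEM[0x22,0x21,0x0b,0x07,0x1a] = 7a 2a b8 d4 64

#0 dst[0x09+7] := {0x56,0x64,0x3a,0x1c,0x47,0x07,0xd4}
#1 dst[0x07+3] := {0x7a,0x56,0x64}
#2 dst[0x05+8] := {0x47,0x07,0xd4,0x0f,0x31,0x68,0xb8,0xb9}
#3 dst[0x21+2] := {0x2a,0x7a}
#4 dst[0x14+2] := {0x0f,0x31}
query mem[0x22]=0x7a, mem[0x21]=0x2a, mem[0x0b]=0xb8, mem[0x07]=0xd4, mem[0x1a]=0x64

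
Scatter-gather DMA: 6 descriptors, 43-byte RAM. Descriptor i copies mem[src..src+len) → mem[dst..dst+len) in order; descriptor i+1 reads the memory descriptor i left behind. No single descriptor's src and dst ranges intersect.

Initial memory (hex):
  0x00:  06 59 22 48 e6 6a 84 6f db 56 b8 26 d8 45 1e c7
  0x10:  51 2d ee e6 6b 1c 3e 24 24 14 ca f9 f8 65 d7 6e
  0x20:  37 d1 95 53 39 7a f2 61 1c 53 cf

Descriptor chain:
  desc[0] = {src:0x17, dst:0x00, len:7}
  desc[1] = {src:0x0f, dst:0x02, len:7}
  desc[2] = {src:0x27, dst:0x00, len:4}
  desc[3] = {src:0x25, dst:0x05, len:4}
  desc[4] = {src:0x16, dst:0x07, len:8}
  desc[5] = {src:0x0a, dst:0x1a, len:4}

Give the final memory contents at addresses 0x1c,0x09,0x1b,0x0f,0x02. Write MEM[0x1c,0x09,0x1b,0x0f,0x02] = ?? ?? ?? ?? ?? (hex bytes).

D0: mem[0x00..0x06] <- [24 24 14 ca f9 f8 65]
D1: mem[0x02..0x08] <- [c7 51 2d ee e6 6b 1c]
D2: mem[0x00..0x03] <- [61 1c 53 cf]
D3: mem[0x05..0x08] <- [7a f2 61 1c]
D4: mem[0x07..0x0e] <- [3e 24 24 14 ca f9 f8 65]
D5: mem[0x1a..0x1d] <- [14 ca f9 f8]
query mem[0x1c]=0xf9, mem[0x09]=0x24, mem[0x1b]=0xca, mem[0x0f]=0xc7, mem[0x02]=0x53

MEM[0x1c,0x09,0x1b,0x0f,0x02] = f9 24 ca c7 53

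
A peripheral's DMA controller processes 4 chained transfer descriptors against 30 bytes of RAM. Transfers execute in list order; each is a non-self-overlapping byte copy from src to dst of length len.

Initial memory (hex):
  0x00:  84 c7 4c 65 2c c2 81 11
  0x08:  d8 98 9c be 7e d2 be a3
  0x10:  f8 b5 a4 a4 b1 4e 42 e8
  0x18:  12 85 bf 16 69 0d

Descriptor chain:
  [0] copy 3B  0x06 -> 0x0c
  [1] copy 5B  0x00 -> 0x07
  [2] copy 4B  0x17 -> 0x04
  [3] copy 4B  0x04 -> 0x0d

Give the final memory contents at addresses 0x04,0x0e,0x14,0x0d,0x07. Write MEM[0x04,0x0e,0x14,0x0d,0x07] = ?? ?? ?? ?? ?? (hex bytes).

[0] 0x06->0x0c len=3 : 81 11 d8
[1] 0x00->0x07 len=5 : 84 c7 4c 65 2c
[2] 0x17->0x04 len=4 : e8 12 85 bf
[3] 0x04->0x0d len=4 : e8 12 85 bf
query mem[0x04]=0xe8, mem[0x0e]=0x12, mem[0x14]=0xb1, mem[0x0d]=0xe8, mem[0x07]=0xbf

MEM[0x04,0x0e,0x14,0x0d,0x07] = e8 12 b1 e8 bf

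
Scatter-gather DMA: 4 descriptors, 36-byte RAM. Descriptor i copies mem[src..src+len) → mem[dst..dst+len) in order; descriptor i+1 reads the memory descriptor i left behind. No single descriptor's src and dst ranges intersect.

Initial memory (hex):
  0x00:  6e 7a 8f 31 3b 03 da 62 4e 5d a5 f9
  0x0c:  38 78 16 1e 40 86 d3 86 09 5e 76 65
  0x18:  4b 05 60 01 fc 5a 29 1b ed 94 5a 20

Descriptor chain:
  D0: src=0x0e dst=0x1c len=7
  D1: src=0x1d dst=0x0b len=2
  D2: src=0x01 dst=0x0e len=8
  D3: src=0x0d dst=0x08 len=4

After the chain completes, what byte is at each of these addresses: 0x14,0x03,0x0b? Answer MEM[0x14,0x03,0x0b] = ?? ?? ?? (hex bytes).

[0] 0x0e->0x1c len=7 : 16 1e 40 86 d3 86 09
[1] 0x1d->0x0b len=2 : 1e 40
[2] 0x01->0x0e len=8 : 7a 8f 31 3b 03 da 62 4e
[3] 0x0d->0x08 len=4 : 78 7a 8f 31
query mem[0x14]=0x62, mem[0x03]=0x31, mem[0x0b]=0x31

MEM[0x14,0x03,0x0b] = 62 31 31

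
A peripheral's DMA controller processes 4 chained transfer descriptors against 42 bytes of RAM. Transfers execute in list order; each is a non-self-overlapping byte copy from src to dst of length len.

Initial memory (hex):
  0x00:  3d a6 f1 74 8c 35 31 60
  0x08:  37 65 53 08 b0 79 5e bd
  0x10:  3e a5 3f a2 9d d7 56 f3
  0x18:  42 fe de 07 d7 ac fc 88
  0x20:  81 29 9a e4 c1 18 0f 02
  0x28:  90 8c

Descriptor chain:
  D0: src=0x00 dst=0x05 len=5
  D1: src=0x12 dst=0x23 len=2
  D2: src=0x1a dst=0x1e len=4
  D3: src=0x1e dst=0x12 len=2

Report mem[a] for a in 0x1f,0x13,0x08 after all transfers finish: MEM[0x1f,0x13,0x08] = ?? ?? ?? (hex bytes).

  after D0: wrote 5B at 0x05 = 3da6f1748c
  after D1: wrote 2B at 0x23 = 3fa2
  after D2: wrote 4B at 0x1e = de07d7ac
  after D3: wrote 2B at 0x12 = de07
query mem[0x1f]=0x07, mem[0x13]=0x07, mem[0x08]=0x74

MEM[0x1f,0x13,0x08] = 07 07 74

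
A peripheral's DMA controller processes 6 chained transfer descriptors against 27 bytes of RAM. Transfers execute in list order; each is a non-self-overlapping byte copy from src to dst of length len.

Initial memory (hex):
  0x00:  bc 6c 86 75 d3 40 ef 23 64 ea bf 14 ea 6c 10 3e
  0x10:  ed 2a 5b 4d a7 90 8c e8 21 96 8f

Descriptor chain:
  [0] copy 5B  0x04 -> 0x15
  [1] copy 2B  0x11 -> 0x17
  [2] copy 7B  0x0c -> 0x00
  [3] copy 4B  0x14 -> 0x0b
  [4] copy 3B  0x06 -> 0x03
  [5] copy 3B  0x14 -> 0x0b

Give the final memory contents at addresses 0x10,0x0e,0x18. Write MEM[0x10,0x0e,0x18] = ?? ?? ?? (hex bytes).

MEM[0x10,0x0e,0x18] = ed 2a 5b

D0: mem[0x15..0x19] <- [d3 40 ef 23 64]
D1: mem[0x17..0x18] <- [2a 5b]
D2: mem[0x00..0x06] <- [ea 6c 10 3e ed 2a 5b]
D3: mem[0x0b..0x0e] <- [a7 d3 40 2a]
D4: mem[0x03..0x05] <- [5b 23 64]
D5: mem[0x0b..0x0d] <- [a7 d3 40]
query mem[0x10]=0xed, mem[0x0e]=0x2a, mem[0x18]=0x5b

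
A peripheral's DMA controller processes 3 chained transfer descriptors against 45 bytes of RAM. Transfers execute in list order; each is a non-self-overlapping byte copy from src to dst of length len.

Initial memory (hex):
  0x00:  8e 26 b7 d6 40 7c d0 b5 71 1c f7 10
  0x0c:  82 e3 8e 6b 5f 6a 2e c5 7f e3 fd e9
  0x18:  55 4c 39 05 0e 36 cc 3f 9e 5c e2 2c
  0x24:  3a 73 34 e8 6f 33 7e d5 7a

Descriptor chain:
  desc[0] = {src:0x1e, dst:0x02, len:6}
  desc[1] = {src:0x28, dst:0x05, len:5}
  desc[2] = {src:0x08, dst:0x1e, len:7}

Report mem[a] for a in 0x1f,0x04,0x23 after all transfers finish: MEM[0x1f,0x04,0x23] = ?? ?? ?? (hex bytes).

  after D0: wrote 6B at 0x02 = cc3f9e5ce22c
  after D1: wrote 5B at 0x05 = 6f337ed57a
  after D2: wrote 7B at 0x1e = d57af71082e38e
query mem[0x1f]=0x7a, mem[0x04]=0x9e, mem[0x23]=0xe3

MEM[0x1f,0x04,0x23] = 7a 9e e3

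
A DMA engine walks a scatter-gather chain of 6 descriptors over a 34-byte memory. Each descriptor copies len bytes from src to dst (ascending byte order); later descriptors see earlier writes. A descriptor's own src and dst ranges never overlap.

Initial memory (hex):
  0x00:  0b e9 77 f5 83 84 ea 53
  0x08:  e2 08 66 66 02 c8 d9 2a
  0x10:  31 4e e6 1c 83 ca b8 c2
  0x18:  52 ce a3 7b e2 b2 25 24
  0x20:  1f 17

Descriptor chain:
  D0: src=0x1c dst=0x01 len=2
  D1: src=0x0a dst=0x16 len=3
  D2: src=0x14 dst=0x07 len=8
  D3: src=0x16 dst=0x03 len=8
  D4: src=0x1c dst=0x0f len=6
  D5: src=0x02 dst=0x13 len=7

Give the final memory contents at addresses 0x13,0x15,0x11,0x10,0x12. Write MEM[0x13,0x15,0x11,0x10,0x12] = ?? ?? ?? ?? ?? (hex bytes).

MEM[0x13,0x15,0x11,0x10,0x12] = b2 66 25 b2 24

#0 dst[0x01+2] := {0xe2,0xb2}
#1 dst[0x16+3] := {0x66,0x66,0x02}
#2 dst[0x07+8] := {0x83,0xca,0x66,0x66,0x02,0xce,0xa3,0x7b}
#3 dst[0x03+8] := {0x66,0x66,0x02,0xce,0xa3,0x7b,0xe2,0xb2}
#4 dst[0x0f+6] := {0xe2,0xb2,0x25,0x24,0x1f,0x17}
#5 dst[0x13+7] := {0xb2,0x66,0x66,0x02,0xce,0xa3,0x7b}
query mem[0x13]=0xb2, mem[0x15]=0x66, mem[0x11]=0x25, mem[0x10]=0xb2, mem[0x12]=0x24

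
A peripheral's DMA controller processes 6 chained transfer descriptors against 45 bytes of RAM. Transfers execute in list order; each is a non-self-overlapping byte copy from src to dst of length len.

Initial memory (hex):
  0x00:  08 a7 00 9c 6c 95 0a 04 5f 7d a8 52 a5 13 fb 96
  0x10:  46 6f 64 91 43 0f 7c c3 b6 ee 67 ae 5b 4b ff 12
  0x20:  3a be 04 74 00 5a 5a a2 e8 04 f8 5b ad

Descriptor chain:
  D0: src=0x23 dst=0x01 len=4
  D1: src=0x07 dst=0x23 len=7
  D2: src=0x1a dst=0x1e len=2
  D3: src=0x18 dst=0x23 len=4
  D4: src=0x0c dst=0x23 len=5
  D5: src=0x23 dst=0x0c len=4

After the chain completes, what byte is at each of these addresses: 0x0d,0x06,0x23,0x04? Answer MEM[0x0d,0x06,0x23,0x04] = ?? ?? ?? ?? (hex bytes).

[0] 0x23->0x01 len=4 : 74 00 5a 5a
[1] 0x07->0x23 len=7 : 04 5f 7d a8 52 a5 13
[2] 0x1a->0x1e len=2 : 67 ae
[3] 0x18->0x23 len=4 : b6 ee 67 ae
[4] 0x0c->0x23 len=5 : a5 13 fb 96 46
[5] 0x23->0x0c len=4 : a5 13 fb 96
query mem[0x0d]=0x13, mem[0x06]=0x0a, mem[0x23]=0xa5, mem[0x04]=0x5a

MEM[0x0d,0x06,0x23,0x04] = 13 0a a5 5a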